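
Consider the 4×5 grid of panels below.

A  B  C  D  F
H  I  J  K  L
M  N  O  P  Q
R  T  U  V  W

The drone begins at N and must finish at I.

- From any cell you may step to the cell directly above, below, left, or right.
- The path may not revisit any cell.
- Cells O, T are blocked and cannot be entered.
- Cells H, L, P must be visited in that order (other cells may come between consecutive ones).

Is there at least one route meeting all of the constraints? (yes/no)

One route that works: N → M → H → A → B → C → D → F → L → Q → P → K → J → I.

yes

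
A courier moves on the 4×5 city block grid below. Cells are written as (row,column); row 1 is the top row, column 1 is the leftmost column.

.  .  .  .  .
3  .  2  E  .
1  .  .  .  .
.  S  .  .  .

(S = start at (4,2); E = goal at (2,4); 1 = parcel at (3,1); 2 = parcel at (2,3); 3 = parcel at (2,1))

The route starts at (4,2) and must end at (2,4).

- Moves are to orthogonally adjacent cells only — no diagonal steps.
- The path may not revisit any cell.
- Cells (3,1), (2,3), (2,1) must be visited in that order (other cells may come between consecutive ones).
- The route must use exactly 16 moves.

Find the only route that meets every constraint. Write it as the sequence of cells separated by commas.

The waypoints must appear in the order (3,1), (2,3), (2,1), with no cell reused.
Route from (4,2): left 1 to (4,1), up 1 to (3,1), right 2 to (3,3), up 1 to (2,3), left 2 to (2,1), up 1 to (1,1), right 4 to (1,5), down 2 to (3,5), left 1 to (3,4), up 1 to (2,4) — 16 moves in all.
Check: order respected (1 at step 2, 2 at step 5, 3 at step 7); 16 moves as required.

(4,2), (4,1), (3,1), (3,2), (3,3), (2,3), (2,2), (2,1), (1,1), (1,2), (1,3), (1,4), (1,5), (2,5), (3,5), (3,4), (2,4)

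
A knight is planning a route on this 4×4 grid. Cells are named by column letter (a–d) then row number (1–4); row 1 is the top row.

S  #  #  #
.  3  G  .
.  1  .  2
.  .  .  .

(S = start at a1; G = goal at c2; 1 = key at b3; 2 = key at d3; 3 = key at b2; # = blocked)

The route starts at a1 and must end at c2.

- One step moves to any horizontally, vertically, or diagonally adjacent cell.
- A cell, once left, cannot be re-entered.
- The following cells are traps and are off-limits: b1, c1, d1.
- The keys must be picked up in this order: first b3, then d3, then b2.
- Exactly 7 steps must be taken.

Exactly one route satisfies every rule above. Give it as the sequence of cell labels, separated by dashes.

a1 - a2 - b3 - c4 - d3 - c3 - b2 - c2

The waypoints must appear in the order b3, d3, b2, with no cell reused.
Route from a1: down to a2, 2× down-right (reaching c4), up-right to d3, left to c3, up-left to b2, right to c2 — 7 moves in all.
Check: order respected (1 at step 2, 2 at step 4, 3 at step 6); 7 moves as required.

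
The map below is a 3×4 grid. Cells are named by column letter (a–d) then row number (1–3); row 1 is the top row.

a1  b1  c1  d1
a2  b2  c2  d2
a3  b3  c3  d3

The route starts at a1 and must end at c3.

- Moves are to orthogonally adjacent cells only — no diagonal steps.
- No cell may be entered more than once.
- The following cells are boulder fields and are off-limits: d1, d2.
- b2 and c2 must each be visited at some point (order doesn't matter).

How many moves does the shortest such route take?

4

Any route passes through b2 and c2 in some order between a1 and c3. Summing Manhattan distances along each leg and taking the cheapest ordering (a1 → b2 → c2 → c3) gives a lower bound of 2 + 1 + 1 = 4 moves.
A route of 4 moves achieves this: a1 → a2 → b2 → c2 → c3.
Since 4 matches the lower bound, it is optimal.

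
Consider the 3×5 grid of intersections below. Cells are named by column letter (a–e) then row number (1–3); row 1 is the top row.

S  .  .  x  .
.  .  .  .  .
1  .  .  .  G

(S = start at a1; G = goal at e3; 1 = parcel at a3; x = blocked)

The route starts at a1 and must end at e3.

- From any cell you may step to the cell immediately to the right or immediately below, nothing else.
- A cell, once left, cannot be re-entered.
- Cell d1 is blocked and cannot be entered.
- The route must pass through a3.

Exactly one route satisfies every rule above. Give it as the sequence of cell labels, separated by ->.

Moves only go right or down, so the column and row indices never decrease.
Route from a1: down 2 to a3, right 4 to e3 — 6 moves in all.
Check: all required cells visited.

a1 -> a2 -> a3 -> b3 -> c3 -> d3 -> e3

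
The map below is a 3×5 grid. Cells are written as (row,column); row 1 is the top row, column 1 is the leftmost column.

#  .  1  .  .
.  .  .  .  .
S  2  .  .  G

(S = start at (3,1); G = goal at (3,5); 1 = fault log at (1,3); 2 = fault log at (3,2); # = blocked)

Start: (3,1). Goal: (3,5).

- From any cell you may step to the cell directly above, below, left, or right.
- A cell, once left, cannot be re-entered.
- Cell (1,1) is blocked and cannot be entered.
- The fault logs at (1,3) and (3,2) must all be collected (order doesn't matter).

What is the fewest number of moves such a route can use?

8

Any route passes through (1,3) and (3,2) in some order between (3,1) and (3,5). Summing Manhattan distances along each leg and taking the cheapest ordering ((3,1) → (3,2) → (1,3) → (3,5)) gives a lower bound of 1 + 3 + 4 = 8 moves.
A route of 8 moves achieves this: (3,1) → (3,2) → (2,2) → (1,2) → (1,3) → (2,3) → (3,3) → (3,4) → (3,5).
Since 8 matches the lower bound, it is optimal.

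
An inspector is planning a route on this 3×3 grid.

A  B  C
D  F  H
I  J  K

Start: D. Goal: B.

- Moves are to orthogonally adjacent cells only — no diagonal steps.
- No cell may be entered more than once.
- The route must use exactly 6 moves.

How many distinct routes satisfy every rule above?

Need simple routes of exactly 6 moves from D to B (Manhattan distance 2, so 2 moves are spent on a detour and 2 undoing it).
Enumerating: D I J F H C B | D I J K H C B | D I J K H F B | D F J K H C B.
That gives 4 routes.

4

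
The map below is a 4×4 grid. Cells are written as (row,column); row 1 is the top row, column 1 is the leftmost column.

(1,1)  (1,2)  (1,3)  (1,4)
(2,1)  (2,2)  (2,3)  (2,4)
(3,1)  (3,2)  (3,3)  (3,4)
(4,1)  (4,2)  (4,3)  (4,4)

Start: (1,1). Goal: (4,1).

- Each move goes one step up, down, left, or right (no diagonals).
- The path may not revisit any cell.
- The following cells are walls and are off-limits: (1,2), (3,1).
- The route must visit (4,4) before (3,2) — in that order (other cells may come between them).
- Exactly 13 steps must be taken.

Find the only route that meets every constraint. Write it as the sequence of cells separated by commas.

(1,1), (2,1), (2,2), (2,3), (1,3), (1,4), (2,4), (3,4), (4,4), (4,3), (3,3), (3,2), (4,2), (4,1)

The waypoints must appear in the order (4,4), (3,2), with no cell reused.
Route from (1,1): down to (2,1), 2× right (reaching (2,3)), up to (1,3), right to (1,4), 3× down (reaching (4,4)), left to (4,3), up to (3,3), left to (3,2), down to (4,2), left to (4,1) — 13 moves in all.
Check: order respected ((4,4) at step 8, (3,2) at step 11); 13 moves as required.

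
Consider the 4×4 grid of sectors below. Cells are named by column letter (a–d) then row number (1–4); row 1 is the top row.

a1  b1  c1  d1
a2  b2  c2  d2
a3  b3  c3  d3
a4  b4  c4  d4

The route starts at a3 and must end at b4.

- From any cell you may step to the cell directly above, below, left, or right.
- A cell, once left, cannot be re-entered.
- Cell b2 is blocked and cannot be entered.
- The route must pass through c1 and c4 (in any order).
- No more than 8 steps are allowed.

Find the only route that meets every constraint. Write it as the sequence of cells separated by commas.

a3, a2, a1, b1, c1, c2, c3, c4, b4

The budget equals the shortest possible length, so every move has to be on a shortest route through the required cells.
Route from a3: up 2 to a1, right 2 to c1, down 3 to c4, left 1 to b4 — 8 moves in all.
Check: all required cells visited; 8 ≤ 8 moves.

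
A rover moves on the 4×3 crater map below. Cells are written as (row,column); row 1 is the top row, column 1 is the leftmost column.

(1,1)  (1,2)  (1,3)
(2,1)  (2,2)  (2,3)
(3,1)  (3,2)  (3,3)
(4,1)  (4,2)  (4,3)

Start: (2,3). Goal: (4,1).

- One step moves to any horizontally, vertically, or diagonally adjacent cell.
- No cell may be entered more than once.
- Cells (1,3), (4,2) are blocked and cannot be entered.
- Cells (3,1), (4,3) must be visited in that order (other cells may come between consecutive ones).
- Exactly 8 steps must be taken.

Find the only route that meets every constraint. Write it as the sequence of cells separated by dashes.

(2,3) - (1,2) - (2,1) - (3,1) - (2,2) - (3,3) - (4,3) - (3,2) - (4,1)

The waypoints must appear in the order (3,1), (4,3), with no cell reused.
Route from (2,3): up-left to (1,2), down-left to (2,1), down to (3,1), up-right to (2,2), down-right to (3,3), down to (4,3), up-left to (3,2), down-left to (4,1) — 8 moves in all.
Check: order respected ((3,1) at step 3, (4,3) at step 6); 8 moves as required.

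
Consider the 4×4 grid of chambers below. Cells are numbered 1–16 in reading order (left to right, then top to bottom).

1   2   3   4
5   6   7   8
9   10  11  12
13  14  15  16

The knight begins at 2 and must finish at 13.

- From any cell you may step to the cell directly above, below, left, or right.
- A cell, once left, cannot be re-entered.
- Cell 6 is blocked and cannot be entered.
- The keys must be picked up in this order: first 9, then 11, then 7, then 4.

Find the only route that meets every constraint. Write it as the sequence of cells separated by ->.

2 -> 1 -> 5 -> 9 -> 10 -> 11 -> 7 -> 3 -> 4 -> 8 -> 12 -> 16 -> 15 -> 14 -> 13

The waypoints must appear in the order 9, 11, 7, 4, with no cell reused.
Route from 2: left 1 to 1, down 2 to 9, right 2 to 11, up 2 to 3, right 1 to 4, down 3 to 16, left 3 to 13 — 14 moves in all.
Check: order respected (9 at step 3, 11 at step 5, 7 at step 6, 4 at step 8).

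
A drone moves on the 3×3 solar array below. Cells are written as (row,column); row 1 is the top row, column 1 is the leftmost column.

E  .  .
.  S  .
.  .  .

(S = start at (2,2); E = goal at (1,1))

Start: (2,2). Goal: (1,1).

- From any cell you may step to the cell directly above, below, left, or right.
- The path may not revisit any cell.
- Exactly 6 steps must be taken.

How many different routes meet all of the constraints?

2

Need simple routes of exactly 6 moves from (2,2) to (1,1) (Manhattan distance 2, so 2 moves are spent on a detour and 2 undoing it).
Enumerating: (2,2) (3,2) (3,3) (2,3) (1,3) (1,2) (1,1) | (2,2) (2,3) (3,3) (3,2) (3,1) (2,1) (1,1).
That gives 2 routes.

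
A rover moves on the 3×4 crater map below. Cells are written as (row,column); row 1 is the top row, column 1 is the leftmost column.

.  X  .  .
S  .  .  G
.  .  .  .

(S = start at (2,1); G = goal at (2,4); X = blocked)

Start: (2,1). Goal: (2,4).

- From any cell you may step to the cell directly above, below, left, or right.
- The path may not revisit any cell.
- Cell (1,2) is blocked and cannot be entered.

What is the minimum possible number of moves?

The Manhattan distance from (2,1) to (2,4) is |2−2| + |1−4| = 3, so at least 3 moves are needed.
A route of 3 moves achieves this: (2,1) → (2,2) → (2,3) → (2,4).
Since 3 matches the lower bound, it is optimal.

3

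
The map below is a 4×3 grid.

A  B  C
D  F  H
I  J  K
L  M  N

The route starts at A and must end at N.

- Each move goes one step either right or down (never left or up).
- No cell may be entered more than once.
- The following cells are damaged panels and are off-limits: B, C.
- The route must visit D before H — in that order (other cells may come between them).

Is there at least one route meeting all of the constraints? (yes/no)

yes

One route that works: A → D → F → H → K → N.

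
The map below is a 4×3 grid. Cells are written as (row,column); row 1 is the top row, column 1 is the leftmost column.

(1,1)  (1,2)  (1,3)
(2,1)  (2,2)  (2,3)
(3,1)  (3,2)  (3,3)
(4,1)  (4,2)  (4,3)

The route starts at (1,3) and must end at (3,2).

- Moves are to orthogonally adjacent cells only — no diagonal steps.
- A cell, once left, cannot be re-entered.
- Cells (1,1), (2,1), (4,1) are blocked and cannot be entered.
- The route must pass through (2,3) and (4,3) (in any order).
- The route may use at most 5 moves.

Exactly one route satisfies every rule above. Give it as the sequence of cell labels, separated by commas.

The budget equals the shortest possible length, so every move has to be on a shortest route through the required cells.
Route from (1,3): down 3 to (4,3), left 1 to (4,2), up 1 to (3,2) — 5 moves in all.
Check: all required cells visited; 5 ≤ 5 moves.

(1,3), (2,3), (3,3), (4,3), (4,2), (3,2)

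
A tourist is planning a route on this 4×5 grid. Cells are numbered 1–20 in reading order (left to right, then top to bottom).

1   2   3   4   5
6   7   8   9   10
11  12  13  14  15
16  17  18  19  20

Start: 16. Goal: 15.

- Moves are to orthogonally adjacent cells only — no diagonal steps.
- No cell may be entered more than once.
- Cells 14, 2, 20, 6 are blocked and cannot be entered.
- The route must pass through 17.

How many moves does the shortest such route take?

Any route passes through 17 somewhere between 16 and 15. Summing Manhattan distances along the two legs (16 → 17 → 15) gives a lower bound of 1 + 4 = 5 moves.
That bound ignores the blocked cells. Measuring each leg by the fewest moves that actually steer around them (16→17: 1; 17→15: 6) raises the lower bound to 7.
A route of 7 moves exists: 16 → 17 → 12 → 7 → 8 → 9 → 10 → 15.
Since 7 matches that lower bound, it is optimal.

7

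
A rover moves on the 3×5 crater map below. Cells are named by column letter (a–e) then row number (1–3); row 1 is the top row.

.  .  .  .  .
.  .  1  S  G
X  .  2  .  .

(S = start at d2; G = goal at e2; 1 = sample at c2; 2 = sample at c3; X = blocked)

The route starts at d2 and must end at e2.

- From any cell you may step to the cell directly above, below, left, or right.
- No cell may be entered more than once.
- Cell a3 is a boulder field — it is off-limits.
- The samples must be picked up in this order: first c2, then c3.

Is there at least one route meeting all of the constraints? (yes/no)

One route that works: d2 → c2 → c3 → d3 → e3 → e2.

yes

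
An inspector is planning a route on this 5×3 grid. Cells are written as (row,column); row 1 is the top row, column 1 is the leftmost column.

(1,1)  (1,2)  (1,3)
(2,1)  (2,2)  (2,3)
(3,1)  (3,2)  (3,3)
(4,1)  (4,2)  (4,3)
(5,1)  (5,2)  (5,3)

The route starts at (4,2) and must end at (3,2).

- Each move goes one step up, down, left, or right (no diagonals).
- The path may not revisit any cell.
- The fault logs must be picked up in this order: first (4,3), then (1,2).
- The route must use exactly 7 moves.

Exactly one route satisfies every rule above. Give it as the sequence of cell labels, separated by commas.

The waypoints must appear in the order (4,3), (1,2), with no cell reused.
Route from (4,2): right to (4,3), 3× up (reaching (1,3)), left to (1,2), 2× down (reaching (3,2)) — 7 moves in all.
Check: order respected ((4,3) at step 1, (1,2) at step 5); 7 moves as required.

(4,2), (4,3), (3,3), (2,3), (1,3), (1,2), (2,2), (3,2)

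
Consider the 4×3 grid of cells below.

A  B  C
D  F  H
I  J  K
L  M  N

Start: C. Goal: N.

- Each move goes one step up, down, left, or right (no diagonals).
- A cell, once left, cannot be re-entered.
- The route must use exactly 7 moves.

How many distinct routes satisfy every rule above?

16

Need simple routes of exactly 7 moves from C to N (Manhattan distance 3, so 2 moves are spent on a detour and 2 undoing it).
Branch systematically from the start, pruning whenever the remaining move budget drops below the Manhattan distance to N or differs from it in parity. Grouping the completions by first move — via H: 5; via B: 11 — and summing: 5 + 11 = 16.
That gives 16 routes.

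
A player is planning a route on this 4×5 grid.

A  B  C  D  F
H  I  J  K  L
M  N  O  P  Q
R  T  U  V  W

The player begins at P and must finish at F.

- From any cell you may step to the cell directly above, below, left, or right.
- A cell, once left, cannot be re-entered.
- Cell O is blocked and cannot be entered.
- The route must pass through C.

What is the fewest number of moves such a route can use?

5

Any route passes through C somewhere between P and F. Summing Manhattan distances along the two legs (P → C → F) gives a lower bound of 3 + 2 = 5 moves.
A route of 5 moves achieves this: P → K → J → C → D → F.
Since 5 matches the lower bound, it is optimal.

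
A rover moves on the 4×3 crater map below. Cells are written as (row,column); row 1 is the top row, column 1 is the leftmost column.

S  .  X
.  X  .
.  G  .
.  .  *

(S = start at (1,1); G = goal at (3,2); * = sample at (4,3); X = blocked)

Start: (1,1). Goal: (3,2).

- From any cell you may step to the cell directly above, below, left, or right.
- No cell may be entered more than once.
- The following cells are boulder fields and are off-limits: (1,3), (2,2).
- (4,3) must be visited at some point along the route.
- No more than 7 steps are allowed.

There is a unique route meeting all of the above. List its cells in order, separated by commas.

(1,1), (2,1), (3,1), (4,1), (4,2), (4,3), (3,3), (3,2)

The budget equals the shortest possible length, so every move has to be on a shortest route through the required cells.
Route from (1,1): down 3 to (4,1), right 2 to (4,3), up 1 to (3,3), left 1 to (3,2) — 7 moves in all.
Check: all required cells visited; 7 ≤ 7 moves.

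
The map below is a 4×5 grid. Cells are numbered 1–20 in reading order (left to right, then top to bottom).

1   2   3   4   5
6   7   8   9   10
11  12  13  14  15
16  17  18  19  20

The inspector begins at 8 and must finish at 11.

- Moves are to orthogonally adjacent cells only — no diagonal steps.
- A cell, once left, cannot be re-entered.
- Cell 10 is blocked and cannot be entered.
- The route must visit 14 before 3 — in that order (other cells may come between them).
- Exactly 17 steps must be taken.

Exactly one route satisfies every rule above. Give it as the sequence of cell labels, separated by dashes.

8 - 13 - 18 - 19 - 20 - 15 - 14 - 9 - 4 - 3 - 2 - 1 - 6 - 7 - 12 - 17 - 16 - 11

The waypoints must appear in the order 14, 3, with no cell reused.
Route from 8: down 2 to 18, right 2 to 20, up 1 to 15, left 1 to 14, up 2 to 4, left 3 to 1, down 1 to 6, right 1 to 7, down 2 to 17, left 1 to 16, up 1 to 11 — 17 moves in all.
Check: order respected (14 at step 6, 3 at step 9); 17 moves as required.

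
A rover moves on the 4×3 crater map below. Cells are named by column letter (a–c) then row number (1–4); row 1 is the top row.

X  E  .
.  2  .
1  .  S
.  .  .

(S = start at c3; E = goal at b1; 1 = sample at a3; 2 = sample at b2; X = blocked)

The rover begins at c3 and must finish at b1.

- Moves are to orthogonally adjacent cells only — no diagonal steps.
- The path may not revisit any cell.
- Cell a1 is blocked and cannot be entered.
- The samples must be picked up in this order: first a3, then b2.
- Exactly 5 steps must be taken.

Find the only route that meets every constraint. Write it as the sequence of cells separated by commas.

c3, b3, a3, a2, b2, b1

The waypoints must appear in the order a3, b2, with no cell reused.
Route from c3: left 2 to a3, up 1 to a2, right 1 to b2, up 1 to b1 — 5 moves in all.
Check: order respected (1 at step 2, 2 at step 4); 5 moves as required.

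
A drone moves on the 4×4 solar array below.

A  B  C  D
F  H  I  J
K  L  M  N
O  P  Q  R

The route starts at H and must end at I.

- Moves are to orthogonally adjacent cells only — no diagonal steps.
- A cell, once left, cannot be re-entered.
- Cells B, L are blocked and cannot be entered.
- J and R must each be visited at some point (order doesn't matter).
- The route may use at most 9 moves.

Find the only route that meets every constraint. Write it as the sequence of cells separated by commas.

H, F, K, O, P, Q, R, N, J, I

Any route must reach J and R and still end at I within 9 moves, so the order of the required stops is forced.
Route from H: left 1 to F, down 2 to O, right 3 to R, up 2 to J, left 1 to I — 9 moves in all.
Check: all required cells visited; 9 ≤ 9 moves.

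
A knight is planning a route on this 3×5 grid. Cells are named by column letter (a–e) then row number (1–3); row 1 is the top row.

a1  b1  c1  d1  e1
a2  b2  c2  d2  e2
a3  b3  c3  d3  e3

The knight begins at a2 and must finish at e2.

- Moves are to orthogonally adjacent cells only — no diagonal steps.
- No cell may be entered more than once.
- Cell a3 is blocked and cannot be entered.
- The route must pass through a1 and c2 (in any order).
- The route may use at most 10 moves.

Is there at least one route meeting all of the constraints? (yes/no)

One route that works: a2 → a1 → b1 → b2 → c2 → d2 → e2.

yes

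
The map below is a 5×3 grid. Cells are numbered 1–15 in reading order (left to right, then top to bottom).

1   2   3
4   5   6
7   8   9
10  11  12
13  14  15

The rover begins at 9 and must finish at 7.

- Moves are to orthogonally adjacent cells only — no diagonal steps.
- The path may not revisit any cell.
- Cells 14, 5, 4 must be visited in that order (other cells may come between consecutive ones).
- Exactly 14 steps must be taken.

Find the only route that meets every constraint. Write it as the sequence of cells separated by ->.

9 -> 12 -> 15 -> 14 -> 13 -> 10 -> 11 -> 8 -> 5 -> 6 -> 3 -> 2 -> 1 -> 4 -> 7

The waypoints must appear in the order 14, 5, 4, with no cell reused.
Route from 9: 2× down (reaching 15), 2× left (reaching 13), up to 10, right to 11, 2× up (reaching 5), right to 6, up to 3, 2× left (reaching 1), 2× down (reaching 7) — 14 moves in all.
Check: order respected (14 at step 3, 5 at step 8, 4 at step 13); 14 moves as required.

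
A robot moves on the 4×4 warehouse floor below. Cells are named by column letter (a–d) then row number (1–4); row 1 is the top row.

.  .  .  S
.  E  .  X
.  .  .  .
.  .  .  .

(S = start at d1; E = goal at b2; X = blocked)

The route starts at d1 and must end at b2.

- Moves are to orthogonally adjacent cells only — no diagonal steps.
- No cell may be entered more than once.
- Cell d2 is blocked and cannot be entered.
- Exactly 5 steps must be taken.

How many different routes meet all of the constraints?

Need simple routes of exactly 5 moves from d1 to b2 (Manhattan distance 3, so 1 moves are spent on a detour and 1 undoing it).
Enumerating: d1 c1 c2 c3 b3 b2 | d1 c1 b1 a1 a2 b2.
That gives 2 routes.

2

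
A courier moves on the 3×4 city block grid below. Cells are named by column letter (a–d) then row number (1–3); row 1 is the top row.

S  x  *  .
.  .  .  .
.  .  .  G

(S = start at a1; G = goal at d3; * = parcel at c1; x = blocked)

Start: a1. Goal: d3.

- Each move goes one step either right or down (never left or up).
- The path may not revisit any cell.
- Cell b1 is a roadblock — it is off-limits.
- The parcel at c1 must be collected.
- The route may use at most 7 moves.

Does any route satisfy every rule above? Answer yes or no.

no

Every right/down route from a1 to c1 runs into a blocked cell, so that leg cannot be completed.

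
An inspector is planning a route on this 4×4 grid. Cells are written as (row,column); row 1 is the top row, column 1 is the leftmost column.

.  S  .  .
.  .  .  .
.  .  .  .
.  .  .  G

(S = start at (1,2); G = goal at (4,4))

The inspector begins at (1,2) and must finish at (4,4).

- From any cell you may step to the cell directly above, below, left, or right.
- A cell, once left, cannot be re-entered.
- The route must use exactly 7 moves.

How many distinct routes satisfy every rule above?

Need simple routes of exactly 7 moves from (1,2) to (4,4) (Manhattan distance 5, so 1 moves are spent on a detour and 1 undoing it).
Branch systematically from the start, pruning whenever the remaining move budget drops below the Manhattan distance to (4,4) or differs from it in parity. Grouping the completions by first move — via (2,2): 10; via (1,1): 10; via (1,3): 8 — and summing: 10 + 10 + 8 = 28.
That gives 28 routes.

28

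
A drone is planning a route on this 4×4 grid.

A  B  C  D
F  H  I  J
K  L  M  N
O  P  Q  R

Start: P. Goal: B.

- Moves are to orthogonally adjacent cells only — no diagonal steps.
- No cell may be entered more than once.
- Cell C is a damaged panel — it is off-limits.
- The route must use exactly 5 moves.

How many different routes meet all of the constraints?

Need simple routes of exactly 5 moves from P to B (Manhattan distance 3, so 1 moves are spent on a detour and 1 undoing it).
Branch systematically from the start, pruning whenever the remaining move budget drops below the Manhattan distance to B or differs from it in parity. Grouping the completions by first move — via L: 4; via O: 3; via Q: 2 — and summing: 4 + 3 + 2 = 9.
That gives 9 routes.

9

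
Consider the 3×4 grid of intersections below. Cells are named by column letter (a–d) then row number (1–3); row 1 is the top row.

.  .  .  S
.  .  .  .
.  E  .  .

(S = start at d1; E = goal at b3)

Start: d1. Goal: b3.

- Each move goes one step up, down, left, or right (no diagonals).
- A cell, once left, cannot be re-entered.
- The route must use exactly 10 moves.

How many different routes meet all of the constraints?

5

Need simple routes of exactly 10 moves from d1 to b3 (Manhattan distance 4, so 3 moves are spent on a detour and 3 undoing it).
Enumerating: d1 d2 d3 c3 c2 c1 b1 b2 a2 a3 b3 | d1 d2 d3 c3 c2 c1 b1 a1 a2 a3 b3 | d1 d2 d3 c3 c2 c1 b1 a1 a2 b2 b3 | d1 d2 d3 c3 c2 b2 b1 a1 a2 a3 b3 | d1 c1 b1 a1 a2 b2 c2 d2 d3 c3 b3.
That gives 5 routes.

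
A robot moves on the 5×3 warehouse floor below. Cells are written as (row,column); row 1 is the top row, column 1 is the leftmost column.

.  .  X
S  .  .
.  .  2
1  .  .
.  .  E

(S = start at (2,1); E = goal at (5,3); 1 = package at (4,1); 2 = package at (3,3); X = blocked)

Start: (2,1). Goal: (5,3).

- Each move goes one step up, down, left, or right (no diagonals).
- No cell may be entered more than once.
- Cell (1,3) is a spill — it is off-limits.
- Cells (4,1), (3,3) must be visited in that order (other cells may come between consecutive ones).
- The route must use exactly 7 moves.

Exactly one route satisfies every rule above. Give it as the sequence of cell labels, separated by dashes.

(2,1) - (3,1) - (4,1) - (4,2) - (3,2) - (3,3) - (4,3) - (5,3)

The waypoints must appear in the order (4,1), (3,3), with no cell reused.
Route from (2,1): 2× down (reaching (4,1)), right to (4,2), up to (3,2), right to (3,3), 2× down (reaching (5,3)) — 7 moves in all.
Check: order respected (1 at step 2, 2 at step 5); 7 moves as required.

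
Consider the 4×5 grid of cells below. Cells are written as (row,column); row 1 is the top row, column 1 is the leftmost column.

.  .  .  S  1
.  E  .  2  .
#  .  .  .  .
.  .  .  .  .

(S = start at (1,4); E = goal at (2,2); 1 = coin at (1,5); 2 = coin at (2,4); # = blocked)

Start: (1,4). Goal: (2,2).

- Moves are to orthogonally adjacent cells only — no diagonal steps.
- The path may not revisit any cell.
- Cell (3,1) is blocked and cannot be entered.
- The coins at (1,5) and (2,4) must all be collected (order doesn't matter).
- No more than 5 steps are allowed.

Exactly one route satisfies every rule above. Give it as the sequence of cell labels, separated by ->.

(1,4) -> (1,5) -> (2,5) -> (2,4) -> (2,3) -> (2,2)

The budget equals the shortest possible length, so every move has to be on a shortest route through the required cells.
Route from (1,4): right 1 to (1,5), down 1 to (2,5), left 3 to (2,2) — 5 moves in all.
Check: all required cells visited; 5 ≤ 5 moves.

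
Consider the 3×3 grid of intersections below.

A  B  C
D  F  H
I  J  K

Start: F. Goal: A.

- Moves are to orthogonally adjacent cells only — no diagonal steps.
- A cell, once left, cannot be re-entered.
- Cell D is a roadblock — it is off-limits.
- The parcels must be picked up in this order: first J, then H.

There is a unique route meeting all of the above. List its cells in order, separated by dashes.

The waypoints must appear in the order J, H, with no cell reused.
Route from F: down to J, right to K, 2× up (reaching C), 2× left (reaching A) — 6 moves in all.
Check: order respected (J at step 1, H at step 3).

F - J - K - H - C - B - A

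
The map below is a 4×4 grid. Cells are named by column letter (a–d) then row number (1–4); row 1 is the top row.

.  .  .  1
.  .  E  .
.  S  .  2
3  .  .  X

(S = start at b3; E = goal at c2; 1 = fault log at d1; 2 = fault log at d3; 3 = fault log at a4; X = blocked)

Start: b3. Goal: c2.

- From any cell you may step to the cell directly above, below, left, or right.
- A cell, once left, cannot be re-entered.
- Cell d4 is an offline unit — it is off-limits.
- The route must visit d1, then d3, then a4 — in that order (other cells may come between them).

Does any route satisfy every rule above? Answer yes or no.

no

Ignoring the required order, 7 revisit-free routes from b3 to c2 pass through all of d1, d3, and a4; the waypoint orders that occur are a4 → d3 → d1 (5); a4 → d1 → d3 (2) — never d1 → d3 → a4.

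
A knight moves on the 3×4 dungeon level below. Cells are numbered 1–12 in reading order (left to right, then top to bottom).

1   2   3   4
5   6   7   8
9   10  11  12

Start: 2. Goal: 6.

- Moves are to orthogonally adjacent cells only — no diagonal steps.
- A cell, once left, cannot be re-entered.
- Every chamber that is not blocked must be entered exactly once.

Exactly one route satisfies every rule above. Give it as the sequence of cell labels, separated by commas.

Need to visit all 12 open cells exactly once, starting at 2 and ending at 6.
Route from 2: left to 1, 2× down (reaching 9), 3× right (reaching 12), 2× up (reaching 4), left to 3, down to 7, left to 6 — 11 moves in all.
Check: all 12 open cells covered.

2, 1, 5, 9, 10, 11, 12, 8, 4, 3, 7, 6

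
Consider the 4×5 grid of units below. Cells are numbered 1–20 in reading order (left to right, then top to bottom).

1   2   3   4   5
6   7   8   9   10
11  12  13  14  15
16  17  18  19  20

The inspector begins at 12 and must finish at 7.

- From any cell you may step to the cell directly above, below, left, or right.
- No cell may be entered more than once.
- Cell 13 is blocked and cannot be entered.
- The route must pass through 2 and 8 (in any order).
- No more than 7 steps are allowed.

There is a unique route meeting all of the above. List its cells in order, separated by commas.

12, 11, 6, 1, 2, 3, 8, 7

The budget equals the shortest possible length, so every move has to be on a shortest route through the required cells.
Route from 12: left to 11, 2× up (reaching 1), 2× right (reaching 3), down to 8, left to 7 — 7 moves in all.
Check: all required cells visited; 7 ≤ 7 moves.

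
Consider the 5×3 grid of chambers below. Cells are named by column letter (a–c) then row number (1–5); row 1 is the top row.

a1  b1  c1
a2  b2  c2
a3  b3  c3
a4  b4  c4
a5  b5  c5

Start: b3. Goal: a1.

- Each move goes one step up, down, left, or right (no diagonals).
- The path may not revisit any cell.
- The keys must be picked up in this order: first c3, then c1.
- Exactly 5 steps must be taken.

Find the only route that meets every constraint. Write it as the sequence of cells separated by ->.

The waypoints must appear in the order c3, c1, with no cell reused.
Route from b3: right 1 to c3, up 2 to c1, left 2 to a1 — 5 moves in all.
Check: order respected (c3 at step 1, c1 at step 3); 5 moves as required.

b3 -> c3 -> c2 -> c1 -> b1 -> a1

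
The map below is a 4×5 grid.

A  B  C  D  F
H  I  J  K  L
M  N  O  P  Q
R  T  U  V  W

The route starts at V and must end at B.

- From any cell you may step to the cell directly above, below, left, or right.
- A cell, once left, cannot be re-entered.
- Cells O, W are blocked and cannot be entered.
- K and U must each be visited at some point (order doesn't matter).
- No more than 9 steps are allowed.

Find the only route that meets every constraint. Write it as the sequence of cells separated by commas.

V, U, T, N, I, J, K, D, C, B

The budget equals the shortest possible length, so every move has to be on a shortest route through the required cells.
Route from V: 2× left (reaching T), 2× up (reaching I), 2× right (reaching K), up to D, 2× left (reaching B) — 9 moves in all.
Check: all required cells visited; 9 ≤ 9 moves.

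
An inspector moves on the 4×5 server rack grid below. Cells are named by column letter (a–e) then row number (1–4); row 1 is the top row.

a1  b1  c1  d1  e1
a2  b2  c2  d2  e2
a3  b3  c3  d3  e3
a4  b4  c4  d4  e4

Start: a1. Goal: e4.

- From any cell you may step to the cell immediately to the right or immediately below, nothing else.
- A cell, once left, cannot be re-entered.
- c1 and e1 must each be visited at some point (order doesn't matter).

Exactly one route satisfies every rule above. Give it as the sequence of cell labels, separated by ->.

Moves only go right or down, so the column and row indices never decrease.
Route from a1: 4× right (reaching e1), 3× down (reaching e4) — 7 moves in all.
Check: all required cells visited.

a1 -> b1 -> c1 -> d1 -> e1 -> e2 -> e3 -> e4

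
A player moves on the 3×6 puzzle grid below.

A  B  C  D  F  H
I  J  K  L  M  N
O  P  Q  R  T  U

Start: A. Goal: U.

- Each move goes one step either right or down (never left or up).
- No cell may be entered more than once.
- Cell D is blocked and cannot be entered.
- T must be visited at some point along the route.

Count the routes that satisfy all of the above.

A right/down-only route from A to U makes exactly 2 down-moves and 5 right-moves in some order.
With no other constraints that would be C(7,2) = 21 routes.
Split at T and multiply the segment counts (each segment already excludes blocked cells): A→T: 12; T→U: 1; product = 12.
That gives 12 routes.

12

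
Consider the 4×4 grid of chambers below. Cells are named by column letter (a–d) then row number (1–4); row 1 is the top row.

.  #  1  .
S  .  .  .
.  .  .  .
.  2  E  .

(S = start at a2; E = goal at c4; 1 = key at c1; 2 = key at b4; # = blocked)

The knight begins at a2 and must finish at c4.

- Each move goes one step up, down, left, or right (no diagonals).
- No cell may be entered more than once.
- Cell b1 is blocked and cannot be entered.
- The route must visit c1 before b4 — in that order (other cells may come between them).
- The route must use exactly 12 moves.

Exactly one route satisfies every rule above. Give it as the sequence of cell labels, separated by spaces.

a2 b2 c2 c1 d1 d2 d3 c3 b3 a3 a4 b4 c4

The waypoints must appear in the order c1, b4, with no cell reused.
Route from a2: 2× right (reaching c2), up to c1, right to d1, 2× down (reaching d3), 3× left (reaching a3), down to a4, 2× right (reaching c4) — 12 moves in all.
Check: order respected (1 at step 3, 2 at step 11); 12 moves as required.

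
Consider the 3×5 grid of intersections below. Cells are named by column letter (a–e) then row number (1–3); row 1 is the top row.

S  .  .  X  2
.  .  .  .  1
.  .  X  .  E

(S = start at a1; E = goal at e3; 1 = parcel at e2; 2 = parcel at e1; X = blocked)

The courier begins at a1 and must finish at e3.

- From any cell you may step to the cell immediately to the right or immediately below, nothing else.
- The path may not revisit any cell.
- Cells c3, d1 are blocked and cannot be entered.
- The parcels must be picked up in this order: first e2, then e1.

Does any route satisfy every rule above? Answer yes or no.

no

e1 lies above e2, so going from e2 to e1 would need an upward move — but moves only go right/down, so e2 cannot be visited before e1.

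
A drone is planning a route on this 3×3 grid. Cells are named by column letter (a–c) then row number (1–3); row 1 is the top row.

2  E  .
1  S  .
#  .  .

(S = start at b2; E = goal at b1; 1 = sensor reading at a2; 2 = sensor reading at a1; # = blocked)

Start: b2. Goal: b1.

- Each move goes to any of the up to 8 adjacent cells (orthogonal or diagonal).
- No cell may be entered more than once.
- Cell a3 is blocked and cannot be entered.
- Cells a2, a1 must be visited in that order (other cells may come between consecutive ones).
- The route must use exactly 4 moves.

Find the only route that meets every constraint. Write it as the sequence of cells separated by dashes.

The waypoints must appear in the order a2, a1, with no cell reused.
Route from b2: down to b3, up-left to a2, up to a1, right to b1 — 4 moves in all.
Check: order respected (1 at step 2, 2 at step 3); 4 moves as required.

b2 - b3 - a2 - a1 - b1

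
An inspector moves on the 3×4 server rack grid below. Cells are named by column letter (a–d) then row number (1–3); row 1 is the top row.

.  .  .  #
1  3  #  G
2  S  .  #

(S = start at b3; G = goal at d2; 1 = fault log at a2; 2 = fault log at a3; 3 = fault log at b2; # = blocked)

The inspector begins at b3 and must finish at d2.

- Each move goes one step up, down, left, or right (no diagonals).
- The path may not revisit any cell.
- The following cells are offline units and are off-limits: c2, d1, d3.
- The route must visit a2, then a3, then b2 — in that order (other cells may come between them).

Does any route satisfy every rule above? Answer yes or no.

no

The blocked cells wall d2 off from b3 completely — no sequence of moves reaches it at all, so no route can satisfy the rules.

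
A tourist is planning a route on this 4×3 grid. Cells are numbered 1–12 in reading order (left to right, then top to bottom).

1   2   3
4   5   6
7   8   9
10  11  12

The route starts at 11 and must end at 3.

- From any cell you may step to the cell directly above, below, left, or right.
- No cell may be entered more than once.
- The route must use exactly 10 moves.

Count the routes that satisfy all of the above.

4

Need simple routes of exactly 10 moves from 11 to 3 (Manhattan distance 4, so 3 moves are spent on a detour and 3 undoing it).
Enumerating: 11 10 7 4 1 2 5 8 9 6 3 | 11 10 7 8 9 6 5 4 1 2 3 | 11 12 9 6 5 8 7 4 1 2 3 | 11 12 9 8 7 4 1 2 5 6 3.
That gives 4 routes.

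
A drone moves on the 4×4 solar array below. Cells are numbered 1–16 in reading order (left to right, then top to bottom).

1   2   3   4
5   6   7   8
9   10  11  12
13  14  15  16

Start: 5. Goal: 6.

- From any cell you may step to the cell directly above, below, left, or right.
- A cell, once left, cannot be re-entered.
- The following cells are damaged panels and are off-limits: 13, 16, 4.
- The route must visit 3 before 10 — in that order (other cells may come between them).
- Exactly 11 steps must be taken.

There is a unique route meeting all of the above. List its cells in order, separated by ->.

5 -> 1 -> 2 -> 3 -> 7 -> 8 -> 12 -> 11 -> 15 -> 14 -> 10 -> 6

The waypoints must appear in the order 3, 10, with no cell reused.
Route from 5: up 1 to 1, right 2 to 3, down 1 to 7, right 1 to 8, down 1 to 12, left 1 to 11, down 1 to 15, left 1 to 14, up 2 to 6 — 11 moves in all.
Check: order respected (3 at step 3, 10 at step 10); 11 moves as required.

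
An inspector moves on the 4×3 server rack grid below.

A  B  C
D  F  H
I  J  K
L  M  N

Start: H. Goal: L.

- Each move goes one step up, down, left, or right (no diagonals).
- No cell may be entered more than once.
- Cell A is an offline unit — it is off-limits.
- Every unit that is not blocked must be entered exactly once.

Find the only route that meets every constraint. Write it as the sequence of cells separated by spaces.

Need to visit all 11 open cells exactly once, starting at H and ending at L.
Cell N has only two open neighbours (K and M), so the path must pass straight through it: one of those is the cell it's entered from and the other is where it exits.
Route from H: up 1 to C, left 1 to B, down 1 to F, left 1 to D, down 1 to I, right 2 to K, down 1 to N, left 2 to L — 10 moves in all.
Check: all 11 open cells covered.

H C B F D I J K N M L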